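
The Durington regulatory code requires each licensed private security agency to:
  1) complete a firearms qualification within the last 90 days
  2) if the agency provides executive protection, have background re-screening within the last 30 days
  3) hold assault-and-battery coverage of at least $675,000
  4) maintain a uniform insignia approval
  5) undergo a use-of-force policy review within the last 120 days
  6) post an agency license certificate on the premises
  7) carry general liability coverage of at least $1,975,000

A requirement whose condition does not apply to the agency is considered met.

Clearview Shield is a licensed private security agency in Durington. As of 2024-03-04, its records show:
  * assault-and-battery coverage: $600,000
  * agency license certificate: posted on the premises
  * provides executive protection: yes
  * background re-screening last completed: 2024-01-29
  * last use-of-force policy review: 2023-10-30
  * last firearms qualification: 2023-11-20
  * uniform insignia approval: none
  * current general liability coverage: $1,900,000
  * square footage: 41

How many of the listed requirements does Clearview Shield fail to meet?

6

1. firearms qualification 105 days ago vs limit 90 → not met
2. condition 'provides executive protection' holds; background re-screening 35 days ago vs limit 30 → not met
3. assault-and-battery coverage $600,000 < $675,000 → not met
4. uniform insignia approval absent → not met
5. use-of-force policy review 126 days ago vs limit 120 → not met
6. agency license certificate present → met
7. general liability coverage $1,900,000 < $1,975,000 → not met
Not met: 6 of 7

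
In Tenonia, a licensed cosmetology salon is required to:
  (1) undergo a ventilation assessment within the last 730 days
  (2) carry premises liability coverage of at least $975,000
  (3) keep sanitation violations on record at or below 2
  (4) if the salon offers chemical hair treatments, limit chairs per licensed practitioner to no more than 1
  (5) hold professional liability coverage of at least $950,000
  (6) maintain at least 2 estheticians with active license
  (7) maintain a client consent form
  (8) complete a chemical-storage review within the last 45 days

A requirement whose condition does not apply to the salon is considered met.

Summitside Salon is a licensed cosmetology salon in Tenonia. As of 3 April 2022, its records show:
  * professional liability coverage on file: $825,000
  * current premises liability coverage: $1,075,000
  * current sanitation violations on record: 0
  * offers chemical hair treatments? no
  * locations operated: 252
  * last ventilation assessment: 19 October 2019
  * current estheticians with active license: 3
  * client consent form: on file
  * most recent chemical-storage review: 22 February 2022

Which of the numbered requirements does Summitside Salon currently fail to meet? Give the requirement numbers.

1, 5

1. ventilation assessment 897 days ago vs limit 730 → not met
2. premises liability coverage $1,075,000 ≥ $975,000 → met
3. sanitation violations on record 0 ≤ 2 → met
4. condition 'offers chemical hair treatments' does not hold → requirement n/a → met
5. professional liability coverage $825,000 < $950,000 → not met
6. estheticians with active license 3 ≥ 2 → met
7. client consent form present → met
8. chemical-storage review 40 days ago vs limit 45 → met
Not met: 1, 5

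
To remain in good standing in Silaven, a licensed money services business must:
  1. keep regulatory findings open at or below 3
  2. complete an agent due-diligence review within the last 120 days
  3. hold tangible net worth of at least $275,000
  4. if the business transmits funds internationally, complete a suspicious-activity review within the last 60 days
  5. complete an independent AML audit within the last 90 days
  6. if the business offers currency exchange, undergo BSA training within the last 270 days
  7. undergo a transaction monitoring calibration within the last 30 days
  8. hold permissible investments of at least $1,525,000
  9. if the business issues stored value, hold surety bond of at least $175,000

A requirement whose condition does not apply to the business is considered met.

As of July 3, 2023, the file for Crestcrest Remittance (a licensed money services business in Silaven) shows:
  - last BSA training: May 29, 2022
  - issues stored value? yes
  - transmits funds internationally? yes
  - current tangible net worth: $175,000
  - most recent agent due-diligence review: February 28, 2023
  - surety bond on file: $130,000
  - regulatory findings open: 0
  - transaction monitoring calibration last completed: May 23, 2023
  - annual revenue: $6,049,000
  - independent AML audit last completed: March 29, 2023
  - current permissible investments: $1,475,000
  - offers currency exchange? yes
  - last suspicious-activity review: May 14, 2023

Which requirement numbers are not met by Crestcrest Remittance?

1. regulatory findings open 0 ≤ 3 → met
2. agent due-diligence review 125 days ago vs limit 120 → not met
3. tangible net worth $175,000 < $275,000 → not met
4. condition 'transmits funds internationally' holds; suspicious-activity review 50 days ago vs limit 60 → met
5. independent AML audit 96 days ago vs limit 90 → not met
6. condition 'offers currency exchange' holds; BSA training 400 days ago vs limit 270 → not met
7. transaction monitoring calibration 41 days ago vs limit 30 → not met
8. permissible investments $1,475,000 < $1,525,000 → not met
9. condition 'issues stored value' holds; surety bond $130,000 < $175,000 → not met
Not met: 2, 3, 5, 6, 7, 8, 9

2, 3, 5, 6, 7, 8, 9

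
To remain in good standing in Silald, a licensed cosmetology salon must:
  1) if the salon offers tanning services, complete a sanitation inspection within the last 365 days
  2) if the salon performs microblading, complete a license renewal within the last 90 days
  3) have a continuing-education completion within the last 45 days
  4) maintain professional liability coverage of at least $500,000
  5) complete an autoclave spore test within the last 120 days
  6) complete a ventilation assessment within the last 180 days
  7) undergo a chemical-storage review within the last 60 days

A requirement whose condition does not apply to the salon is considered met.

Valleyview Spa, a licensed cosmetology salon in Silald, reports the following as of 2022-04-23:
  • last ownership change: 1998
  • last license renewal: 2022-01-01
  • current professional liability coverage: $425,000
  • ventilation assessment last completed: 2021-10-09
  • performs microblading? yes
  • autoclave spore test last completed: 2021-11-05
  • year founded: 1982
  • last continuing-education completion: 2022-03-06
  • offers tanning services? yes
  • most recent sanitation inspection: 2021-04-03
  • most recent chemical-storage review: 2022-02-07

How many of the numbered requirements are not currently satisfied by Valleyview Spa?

7

1. condition 'offers tanning services' holds; sanitation inspection 385 days ago vs limit 365 → not met
2. condition 'performs microblading' holds; license renewal 112 days ago vs limit 90 → not met
3. continuing-education completion 48 days ago vs limit 45 → not met
4. professional liability coverage $425,000 < $500,000 → not met
5. autoclave spore test 169 days ago vs limit 120 → not met
6. ventilation assessment 196 days ago vs limit 180 → not met
7. chemical-storage review 75 days ago vs limit 60 → not met
Not met: 7 of 7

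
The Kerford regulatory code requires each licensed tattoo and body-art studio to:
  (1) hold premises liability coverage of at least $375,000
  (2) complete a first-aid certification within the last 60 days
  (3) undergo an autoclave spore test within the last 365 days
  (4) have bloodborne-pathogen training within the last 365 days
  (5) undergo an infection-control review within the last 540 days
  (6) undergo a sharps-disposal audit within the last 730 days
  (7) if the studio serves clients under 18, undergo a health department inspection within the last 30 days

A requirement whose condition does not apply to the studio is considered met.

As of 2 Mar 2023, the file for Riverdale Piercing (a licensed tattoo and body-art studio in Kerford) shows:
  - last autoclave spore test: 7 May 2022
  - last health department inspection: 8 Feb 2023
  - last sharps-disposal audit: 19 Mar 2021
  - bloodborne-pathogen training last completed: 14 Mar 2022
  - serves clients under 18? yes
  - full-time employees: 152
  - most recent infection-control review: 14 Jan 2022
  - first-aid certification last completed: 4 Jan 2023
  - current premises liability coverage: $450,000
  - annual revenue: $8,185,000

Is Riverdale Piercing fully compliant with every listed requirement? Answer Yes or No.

1. premises liability coverage $450,000 ≥ $375,000 → met
2. first-aid certification 57 days ago vs limit 60 → met
3. autoclave spore test 299 days ago vs limit 365 → met
4. bloodborne-pathogen training 353 days ago vs limit 365 → met
5. infection-control review 412 days ago vs limit 540 → met
6. sharps-disposal audit 713 days ago vs limit 730 → met
7. condition 'serves clients under 18' holds; health department inspection 22 days ago vs limit 30 → met
All met.

Yes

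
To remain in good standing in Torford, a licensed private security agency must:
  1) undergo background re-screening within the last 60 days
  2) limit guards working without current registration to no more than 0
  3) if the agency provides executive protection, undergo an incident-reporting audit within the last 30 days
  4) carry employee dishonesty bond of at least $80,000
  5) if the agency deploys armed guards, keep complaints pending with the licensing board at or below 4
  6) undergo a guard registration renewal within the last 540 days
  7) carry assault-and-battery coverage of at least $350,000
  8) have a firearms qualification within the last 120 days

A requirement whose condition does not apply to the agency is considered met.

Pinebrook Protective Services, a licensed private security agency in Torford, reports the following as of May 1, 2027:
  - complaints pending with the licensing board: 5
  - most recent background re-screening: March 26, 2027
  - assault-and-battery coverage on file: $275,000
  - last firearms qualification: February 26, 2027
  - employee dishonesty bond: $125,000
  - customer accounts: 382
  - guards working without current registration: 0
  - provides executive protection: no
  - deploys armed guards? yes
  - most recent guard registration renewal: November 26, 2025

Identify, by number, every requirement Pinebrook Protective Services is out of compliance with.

5, 7

1. background re-screening 36 days ago vs limit 60 → met
2. guards working without current registration 0 ≤ 0 → met
3. condition 'provides executive protection' does not hold → requirement n/a → met
4. employee dishonesty bond $125,000 ≥ $80,000 → met
5. condition 'deploys armed guards' holds; complaints pending with the licensing board 5 > 4 → not met
6. guard registration renewal 521 days ago vs limit 540 → met
7. assault-and-battery coverage $275,000 < $350,000 → not met
8. firearms qualification 64 days ago vs limit 120 → met
Not met: 5, 7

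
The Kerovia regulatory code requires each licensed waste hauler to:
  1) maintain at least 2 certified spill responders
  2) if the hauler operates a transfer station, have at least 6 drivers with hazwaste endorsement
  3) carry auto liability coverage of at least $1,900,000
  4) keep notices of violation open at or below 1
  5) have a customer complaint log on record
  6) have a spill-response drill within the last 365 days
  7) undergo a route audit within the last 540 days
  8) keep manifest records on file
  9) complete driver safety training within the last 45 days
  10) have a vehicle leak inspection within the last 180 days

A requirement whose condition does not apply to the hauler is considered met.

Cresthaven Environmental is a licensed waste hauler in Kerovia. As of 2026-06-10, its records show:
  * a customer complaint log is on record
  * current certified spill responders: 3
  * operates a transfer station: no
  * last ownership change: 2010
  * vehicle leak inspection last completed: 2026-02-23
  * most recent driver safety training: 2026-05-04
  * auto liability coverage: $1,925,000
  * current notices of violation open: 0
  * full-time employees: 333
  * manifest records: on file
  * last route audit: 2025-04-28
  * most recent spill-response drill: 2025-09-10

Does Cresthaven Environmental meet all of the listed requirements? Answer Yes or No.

1. certified spill responders 3 ≥ 2 → met
2. condition 'operates a transfer station' does not hold → requirement n/a → met
3. auto liability coverage $1,925,000 ≥ $1,900,000 → met
4. notices of violation open 0 ≤ 1 → met
5. customer complaint log present → met
6. spill-response drill 273 days ago vs limit 365 → met
7. route audit 408 days ago vs limit 540 → met
8. manifest records present → met
9. driver safety training 37 days ago vs limit 45 → met
10. vehicle leak inspection 107 days ago vs limit 180 → met
All met.

Yes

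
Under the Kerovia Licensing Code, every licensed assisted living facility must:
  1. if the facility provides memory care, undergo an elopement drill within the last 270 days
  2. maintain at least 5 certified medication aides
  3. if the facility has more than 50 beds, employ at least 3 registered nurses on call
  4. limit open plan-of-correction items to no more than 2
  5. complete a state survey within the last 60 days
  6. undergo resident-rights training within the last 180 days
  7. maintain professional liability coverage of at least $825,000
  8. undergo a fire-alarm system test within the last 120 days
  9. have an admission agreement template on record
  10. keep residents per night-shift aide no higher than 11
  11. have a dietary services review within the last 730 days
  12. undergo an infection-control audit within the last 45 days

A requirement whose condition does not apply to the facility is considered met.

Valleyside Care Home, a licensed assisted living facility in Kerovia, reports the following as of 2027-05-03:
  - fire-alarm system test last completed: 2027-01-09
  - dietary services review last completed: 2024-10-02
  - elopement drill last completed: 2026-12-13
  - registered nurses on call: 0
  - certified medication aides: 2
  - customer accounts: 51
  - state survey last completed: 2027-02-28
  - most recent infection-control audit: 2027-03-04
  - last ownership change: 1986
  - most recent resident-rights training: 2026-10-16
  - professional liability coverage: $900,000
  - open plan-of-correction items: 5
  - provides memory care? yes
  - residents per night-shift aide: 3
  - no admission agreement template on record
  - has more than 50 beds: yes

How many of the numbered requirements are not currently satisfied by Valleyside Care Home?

1. condition 'provides memory care' holds; elopement drill 141 days ago vs limit 270 → met
2. certified medication aides 2 < 5 → not met
3. condition 'has more than 50 beds' holds; registered nurses on call 0 < 3 → not met
4. open plan-of-correction items 5 > 2 → not met
5. state survey 64 days ago vs limit 60 → not met
6. resident-rights training 199 days ago vs limit 180 → not met
7. professional liability coverage $900,000 ≥ $825,000 → met
8. fire-alarm system test 114 days ago vs limit 120 → met
9. admission agreement template absent → not met
10. residents per night-shift aide 3 ≤ 11 → met
11. dietary services review 943 days ago vs limit 730 → not met
12. infection-control audit 60 days ago vs limit 45 → not met
Not met: 8 of 12

8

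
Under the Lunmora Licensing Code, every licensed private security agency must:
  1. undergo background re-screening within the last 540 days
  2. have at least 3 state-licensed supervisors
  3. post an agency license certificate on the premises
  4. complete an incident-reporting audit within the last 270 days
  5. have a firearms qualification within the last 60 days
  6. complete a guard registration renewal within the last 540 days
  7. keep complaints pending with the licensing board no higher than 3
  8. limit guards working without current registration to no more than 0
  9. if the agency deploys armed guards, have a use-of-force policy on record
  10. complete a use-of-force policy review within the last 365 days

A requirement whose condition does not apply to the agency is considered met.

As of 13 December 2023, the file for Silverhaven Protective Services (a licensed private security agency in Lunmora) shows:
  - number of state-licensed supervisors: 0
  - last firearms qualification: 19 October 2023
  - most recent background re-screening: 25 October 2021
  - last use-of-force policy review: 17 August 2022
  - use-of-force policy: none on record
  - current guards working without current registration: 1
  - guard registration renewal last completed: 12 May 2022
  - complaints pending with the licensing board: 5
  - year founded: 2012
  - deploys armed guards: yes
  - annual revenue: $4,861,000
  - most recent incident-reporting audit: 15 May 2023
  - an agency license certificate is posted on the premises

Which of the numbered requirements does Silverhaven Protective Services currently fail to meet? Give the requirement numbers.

1, 2, 6, 7, 8, 9, 10

1. background re-screening 779 days ago vs limit 540 → not met
2. state-licensed supervisors 0 < 3 → not met
3. agency license certificate present → met
4. incident-reporting audit 212 days ago vs limit 270 → met
5. firearms qualification 55 days ago vs limit 60 → met
6. guard registration renewal 580 days ago vs limit 540 → not met
7. complaints pending with the licensing board 5 > 3 → not met
8. guards working without current registration 1 > 0 → not met
9. condition 'deploys armed guards' holds; use-of-force policy absent → not met
10. use-of-force policy review 483 days ago vs limit 365 → not met
Not met: 1, 2, 6, 7, 8, 9, 10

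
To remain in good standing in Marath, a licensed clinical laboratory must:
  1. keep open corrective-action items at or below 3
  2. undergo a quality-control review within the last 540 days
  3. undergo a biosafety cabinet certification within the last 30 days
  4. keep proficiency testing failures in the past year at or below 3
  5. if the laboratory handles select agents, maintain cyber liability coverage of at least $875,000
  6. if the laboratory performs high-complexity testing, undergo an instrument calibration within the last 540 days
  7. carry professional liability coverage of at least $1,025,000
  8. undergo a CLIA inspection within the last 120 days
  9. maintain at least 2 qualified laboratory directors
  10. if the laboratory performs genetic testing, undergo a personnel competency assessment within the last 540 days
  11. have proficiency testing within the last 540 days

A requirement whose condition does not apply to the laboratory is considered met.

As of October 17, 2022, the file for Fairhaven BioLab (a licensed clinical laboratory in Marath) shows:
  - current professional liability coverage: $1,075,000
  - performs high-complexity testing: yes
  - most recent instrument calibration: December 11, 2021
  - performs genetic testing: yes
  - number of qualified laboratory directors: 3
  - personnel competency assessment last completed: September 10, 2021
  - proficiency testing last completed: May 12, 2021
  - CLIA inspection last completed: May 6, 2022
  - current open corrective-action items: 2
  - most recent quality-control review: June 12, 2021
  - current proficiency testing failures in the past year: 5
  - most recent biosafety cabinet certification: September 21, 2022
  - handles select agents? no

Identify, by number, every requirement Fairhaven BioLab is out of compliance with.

4, 8

1. open corrective-action items 2 ≤ 3 → met
2. quality-control review 492 days ago vs limit 540 → met
3. biosafety cabinet certification 26 days ago vs limit 30 → met
4. proficiency testing failures in the past year 5 > 3 → not met
5. condition 'handles select agents' does not hold → requirement n/a → met
6. condition 'performs high-complexity testing' holds; instrument calibration 310 days ago vs limit 540 → met
7. professional liability coverage $1,075,000 ≥ $1,025,000 → met
8. CLIA inspection 164 days ago vs limit 120 → not met
9. qualified laboratory directors 3 ≥ 2 → met
10. condition 'performs genetic testing' holds; personnel competency assessment 402 days ago vs limit 540 → met
11. proficiency testing 523 days ago vs limit 540 → met
Not met: 4, 8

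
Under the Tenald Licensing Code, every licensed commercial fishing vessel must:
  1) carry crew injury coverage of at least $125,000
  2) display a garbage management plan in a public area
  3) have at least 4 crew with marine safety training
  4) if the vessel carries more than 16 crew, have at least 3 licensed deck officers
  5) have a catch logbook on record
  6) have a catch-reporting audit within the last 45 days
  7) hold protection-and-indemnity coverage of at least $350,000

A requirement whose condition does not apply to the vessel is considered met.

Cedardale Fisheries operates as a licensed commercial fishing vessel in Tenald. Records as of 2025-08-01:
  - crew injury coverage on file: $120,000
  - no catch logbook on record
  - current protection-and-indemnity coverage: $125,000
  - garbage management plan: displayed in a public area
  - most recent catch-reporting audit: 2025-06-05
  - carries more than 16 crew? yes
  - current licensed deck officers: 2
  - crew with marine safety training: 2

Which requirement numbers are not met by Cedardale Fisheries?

1, 3, 4, 5, 6, 7

1. crew injury coverage $120,000 < $125,000 → not met
2. garbage management plan present → met
3. crew with marine safety training 2 < 4 → not met
4. condition 'carries more than 16 crew' holds; licensed deck officers 2 < 3 → not met
5. catch logbook absent → not met
6. catch-reporting audit 57 days ago vs limit 45 → not met
7. protection-and-indemnity coverage $125,000 < $350,000 → not met
Not met: 1, 3, 4, 5, 6, 7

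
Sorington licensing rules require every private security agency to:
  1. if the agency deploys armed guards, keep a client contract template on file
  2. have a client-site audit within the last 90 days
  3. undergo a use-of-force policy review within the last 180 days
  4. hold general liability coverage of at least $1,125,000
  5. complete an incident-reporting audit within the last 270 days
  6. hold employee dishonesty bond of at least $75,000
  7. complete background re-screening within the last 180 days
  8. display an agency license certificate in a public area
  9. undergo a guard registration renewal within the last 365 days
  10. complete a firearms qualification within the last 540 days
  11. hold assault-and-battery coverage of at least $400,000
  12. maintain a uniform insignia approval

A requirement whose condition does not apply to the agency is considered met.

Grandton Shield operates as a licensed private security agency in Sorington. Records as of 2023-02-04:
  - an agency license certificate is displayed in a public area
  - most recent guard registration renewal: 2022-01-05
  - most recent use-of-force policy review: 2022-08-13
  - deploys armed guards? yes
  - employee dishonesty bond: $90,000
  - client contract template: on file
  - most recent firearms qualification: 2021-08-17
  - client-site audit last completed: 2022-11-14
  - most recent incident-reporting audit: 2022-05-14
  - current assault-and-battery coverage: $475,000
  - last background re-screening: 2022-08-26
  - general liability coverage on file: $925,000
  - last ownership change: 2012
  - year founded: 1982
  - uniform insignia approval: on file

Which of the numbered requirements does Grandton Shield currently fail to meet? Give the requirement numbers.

1. condition 'deploys armed guards' holds; client contract template present → met
2. client-site audit 82 days ago vs limit 90 → met
3. use-of-force policy review 175 days ago vs limit 180 → met
4. general liability coverage $925,000 < $1,125,000 → not met
5. incident-reporting audit 266 days ago vs limit 270 → met
6. employee dishonesty bond $90,000 ≥ $75,000 → met
7. background re-screening 162 days ago vs limit 180 → met
8. agency license certificate present → met
9. guard registration renewal 395 days ago vs limit 365 → not met
10. firearms qualification 536 days ago vs limit 540 → met
11. assault-and-battery coverage $475,000 ≥ $400,000 → met
12. uniform insignia approval present → met
Not met: 4, 9

4, 9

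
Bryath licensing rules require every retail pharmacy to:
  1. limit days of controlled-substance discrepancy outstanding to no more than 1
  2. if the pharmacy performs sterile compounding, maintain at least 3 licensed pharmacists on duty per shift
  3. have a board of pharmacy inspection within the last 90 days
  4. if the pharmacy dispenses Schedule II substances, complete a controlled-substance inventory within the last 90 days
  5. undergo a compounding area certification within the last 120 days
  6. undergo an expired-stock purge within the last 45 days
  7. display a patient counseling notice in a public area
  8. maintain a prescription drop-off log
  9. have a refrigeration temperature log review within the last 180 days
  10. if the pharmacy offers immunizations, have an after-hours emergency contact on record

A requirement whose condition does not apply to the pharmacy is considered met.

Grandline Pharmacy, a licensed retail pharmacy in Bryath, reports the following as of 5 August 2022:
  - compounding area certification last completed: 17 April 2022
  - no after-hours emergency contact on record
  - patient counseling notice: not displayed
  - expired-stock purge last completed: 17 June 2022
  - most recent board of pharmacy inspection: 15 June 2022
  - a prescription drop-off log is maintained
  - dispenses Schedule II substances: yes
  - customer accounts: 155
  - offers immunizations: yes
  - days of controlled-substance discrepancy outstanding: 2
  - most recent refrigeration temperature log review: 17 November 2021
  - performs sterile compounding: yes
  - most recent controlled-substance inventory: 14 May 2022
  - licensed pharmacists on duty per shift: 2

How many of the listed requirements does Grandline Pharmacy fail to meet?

1. days of controlled-substance discrepancy outstanding 2 > 1 → not met
2. condition 'performs sterile compounding' holds; licensed pharmacists on duty per shift 2 < 3 → not met
3. board of pharmacy inspection 51 days ago vs limit 90 → met
4. condition 'dispenses Schedule II substances' holds; controlled-substance inventory 83 days ago vs limit 90 → met
5. compounding area certification 110 days ago vs limit 120 → met
6. expired-stock purge 49 days ago vs limit 45 → not met
7. patient counseling notice absent → not met
8. prescription drop-off log present → met
9. refrigeration temperature log review 261 days ago vs limit 180 → not met
10. condition 'offers immunizations' holds; after-hours emergency contact absent → not met
Not met: 6 of 10

6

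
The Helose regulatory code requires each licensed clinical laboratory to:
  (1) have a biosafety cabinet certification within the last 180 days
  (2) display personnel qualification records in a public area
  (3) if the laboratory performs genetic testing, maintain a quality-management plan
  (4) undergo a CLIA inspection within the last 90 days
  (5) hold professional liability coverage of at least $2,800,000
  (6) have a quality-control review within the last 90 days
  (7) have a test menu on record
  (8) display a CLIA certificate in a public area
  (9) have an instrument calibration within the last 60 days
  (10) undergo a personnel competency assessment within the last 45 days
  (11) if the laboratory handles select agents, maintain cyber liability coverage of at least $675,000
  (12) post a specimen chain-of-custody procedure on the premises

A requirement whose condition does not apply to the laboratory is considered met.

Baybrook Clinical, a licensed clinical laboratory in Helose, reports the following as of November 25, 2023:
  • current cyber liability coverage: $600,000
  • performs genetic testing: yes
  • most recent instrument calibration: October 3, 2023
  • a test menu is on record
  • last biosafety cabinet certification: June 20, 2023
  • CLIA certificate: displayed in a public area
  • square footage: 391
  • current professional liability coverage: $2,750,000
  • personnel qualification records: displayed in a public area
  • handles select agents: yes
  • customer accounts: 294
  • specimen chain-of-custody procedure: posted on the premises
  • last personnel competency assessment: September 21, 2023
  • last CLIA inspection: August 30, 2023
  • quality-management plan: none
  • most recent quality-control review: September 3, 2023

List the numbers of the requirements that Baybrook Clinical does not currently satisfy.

3, 5, 10, 11

1. biosafety cabinet certification 158 days ago vs limit 180 → met
2. personnel qualification records present → met
3. condition 'performs genetic testing' holds; quality-management plan absent → not met
4. CLIA inspection 87 days ago vs limit 90 → met
5. professional liability coverage $2,750,000 < $2,800,000 → not met
6. quality-control review 83 days ago vs limit 90 → met
7. test menu present → met
8. CLIA certificate present → met
9. instrument calibration 53 days ago vs limit 60 → met
10. personnel competency assessment 65 days ago vs limit 45 → not met
11. condition 'handles select agents' holds; cyber liability coverage $600,000 < $675,000 → not met
12. specimen chain-of-custody procedure present → met
Not met: 3, 5, 10, 11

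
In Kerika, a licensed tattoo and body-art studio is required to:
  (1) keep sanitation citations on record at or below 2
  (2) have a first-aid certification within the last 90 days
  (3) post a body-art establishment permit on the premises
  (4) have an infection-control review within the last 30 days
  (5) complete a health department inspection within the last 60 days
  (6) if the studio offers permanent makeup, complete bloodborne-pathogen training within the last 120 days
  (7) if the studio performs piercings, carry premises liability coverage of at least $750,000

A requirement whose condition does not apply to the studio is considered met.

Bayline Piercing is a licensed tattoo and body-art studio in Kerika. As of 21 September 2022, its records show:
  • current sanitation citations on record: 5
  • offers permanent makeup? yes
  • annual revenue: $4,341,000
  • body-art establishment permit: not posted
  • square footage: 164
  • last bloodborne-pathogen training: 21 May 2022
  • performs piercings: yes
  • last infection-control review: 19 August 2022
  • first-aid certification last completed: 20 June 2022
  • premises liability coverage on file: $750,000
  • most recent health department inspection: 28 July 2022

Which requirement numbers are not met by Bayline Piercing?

1, 2, 3, 4, 6

1. sanitation citations on record 5 > 2 → not met
2. first-aid certification 93 days ago vs limit 90 → not met
3. body-art establishment permit absent → not met
4. infection-control review 33 days ago vs limit 30 → not met
5. health department inspection 55 days ago vs limit 60 → met
6. condition 'offers permanent makeup' holds; bloodborne-pathogen training 123 days ago vs limit 120 → not met
7. condition 'performs piercings' holds; premises liability coverage $750,000 ≥ $750,000 → met
Not met: 1, 2, 3, 4, 6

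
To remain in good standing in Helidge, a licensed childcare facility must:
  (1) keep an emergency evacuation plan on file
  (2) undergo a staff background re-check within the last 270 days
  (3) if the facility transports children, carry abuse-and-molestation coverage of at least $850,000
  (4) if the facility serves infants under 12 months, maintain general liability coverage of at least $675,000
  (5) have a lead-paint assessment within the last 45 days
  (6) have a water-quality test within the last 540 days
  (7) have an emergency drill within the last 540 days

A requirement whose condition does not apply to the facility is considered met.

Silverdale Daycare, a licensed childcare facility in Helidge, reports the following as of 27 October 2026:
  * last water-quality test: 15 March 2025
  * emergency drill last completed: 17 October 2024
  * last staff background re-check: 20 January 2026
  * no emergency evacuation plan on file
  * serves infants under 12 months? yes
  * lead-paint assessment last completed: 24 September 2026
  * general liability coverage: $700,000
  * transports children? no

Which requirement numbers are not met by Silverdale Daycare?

1, 2, 6, 7

1. emergency evacuation plan absent → not met
2. staff background re-check 280 days ago vs limit 270 → not met
3. condition 'transports children' does not hold → requirement n/a → met
4. condition 'serves infants under 12 months' holds; general liability coverage $700,000 ≥ $675,000 → met
5. lead-paint assessment 33 days ago vs limit 45 → met
6. water-quality test 591 days ago vs limit 540 → not met
7. emergency drill 740 days ago vs limit 540 → not met
Not met: 1, 2, 6, 7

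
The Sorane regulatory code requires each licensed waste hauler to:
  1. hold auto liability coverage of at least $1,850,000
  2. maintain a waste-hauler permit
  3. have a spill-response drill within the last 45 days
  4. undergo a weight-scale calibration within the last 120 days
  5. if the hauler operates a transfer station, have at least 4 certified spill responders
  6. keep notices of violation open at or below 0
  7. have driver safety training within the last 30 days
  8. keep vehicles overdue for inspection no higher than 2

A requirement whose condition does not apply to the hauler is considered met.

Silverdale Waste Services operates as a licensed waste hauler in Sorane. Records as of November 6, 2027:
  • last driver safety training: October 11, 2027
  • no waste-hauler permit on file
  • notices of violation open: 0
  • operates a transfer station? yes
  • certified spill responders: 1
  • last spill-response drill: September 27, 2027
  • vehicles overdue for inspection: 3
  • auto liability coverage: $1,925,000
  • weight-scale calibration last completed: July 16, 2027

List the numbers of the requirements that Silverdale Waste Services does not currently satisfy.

2, 5, 8

1. auto liability coverage $1,925,000 ≥ $1,850,000 → met
2. waste-hauler permit absent → not met
3. spill-response drill 40 days ago vs limit 45 → met
4. weight-scale calibration 113 days ago vs limit 120 → met
5. condition 'operates a transfer station' holds; certified spill responders 1 < 4 → not met
6. notices of violation open 0 ≤ 0 → met
7. driver safety training 26 days ago vs limit 30 → met
8. vehicles overdue for inspection 3 > 2 → not met
Not met: 2, 5, 8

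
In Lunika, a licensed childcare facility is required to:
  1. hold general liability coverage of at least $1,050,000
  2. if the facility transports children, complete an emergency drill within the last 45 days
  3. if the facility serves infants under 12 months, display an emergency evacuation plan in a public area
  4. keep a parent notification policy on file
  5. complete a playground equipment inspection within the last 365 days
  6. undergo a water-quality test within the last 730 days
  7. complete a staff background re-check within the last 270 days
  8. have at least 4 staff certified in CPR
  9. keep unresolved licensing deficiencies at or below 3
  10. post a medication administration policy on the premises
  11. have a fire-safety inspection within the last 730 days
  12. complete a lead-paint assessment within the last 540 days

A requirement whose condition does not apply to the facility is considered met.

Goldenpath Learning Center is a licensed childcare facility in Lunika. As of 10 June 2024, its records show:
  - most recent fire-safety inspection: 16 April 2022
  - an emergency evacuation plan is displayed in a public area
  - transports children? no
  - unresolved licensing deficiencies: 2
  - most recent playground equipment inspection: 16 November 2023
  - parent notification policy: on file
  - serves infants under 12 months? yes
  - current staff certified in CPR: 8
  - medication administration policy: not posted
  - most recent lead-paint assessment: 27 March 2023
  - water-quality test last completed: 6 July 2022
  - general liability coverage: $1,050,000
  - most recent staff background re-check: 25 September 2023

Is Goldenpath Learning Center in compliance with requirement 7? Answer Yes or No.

Yes

7. staff background re-check 259 days ago vs limit 270 → met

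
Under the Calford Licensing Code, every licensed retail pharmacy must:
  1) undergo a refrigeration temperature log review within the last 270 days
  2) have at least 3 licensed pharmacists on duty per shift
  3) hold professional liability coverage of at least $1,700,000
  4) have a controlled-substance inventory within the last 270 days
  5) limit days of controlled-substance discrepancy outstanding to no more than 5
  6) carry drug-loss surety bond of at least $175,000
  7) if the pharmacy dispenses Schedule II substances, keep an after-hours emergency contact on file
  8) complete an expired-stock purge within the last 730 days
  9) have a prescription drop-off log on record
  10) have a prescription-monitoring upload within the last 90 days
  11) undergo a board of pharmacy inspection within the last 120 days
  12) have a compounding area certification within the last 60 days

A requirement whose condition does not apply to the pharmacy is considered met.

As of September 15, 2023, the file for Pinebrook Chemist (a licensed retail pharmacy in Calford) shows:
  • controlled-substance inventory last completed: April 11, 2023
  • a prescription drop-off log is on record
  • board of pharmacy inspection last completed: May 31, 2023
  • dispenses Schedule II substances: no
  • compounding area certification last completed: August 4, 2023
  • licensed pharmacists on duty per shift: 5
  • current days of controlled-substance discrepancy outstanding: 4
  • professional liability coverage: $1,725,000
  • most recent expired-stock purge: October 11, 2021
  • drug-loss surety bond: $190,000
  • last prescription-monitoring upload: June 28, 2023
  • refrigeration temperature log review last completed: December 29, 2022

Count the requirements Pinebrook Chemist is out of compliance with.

1. refrigeration temperature log review 260 days ago vs limit 270 → met
2. licensed pharmacists on duty per shift 5 ≥ 3 → met
3. professional liability coverage $1,725,000 ≥ $1,700,000 → met
4. controlled-substance inventory 157 days ago vs limit 270 → met
5. days of controlled-substance discrepancy outstanding 4 ≤ 5 → met
6. drug-loss surety bond $190,000 ≥ $175,000 → met
7. condition 'dispenses Schedule II substances' does not hold → requirement n/a → met
8. expired-stock purge 704 days ago vs limit 730 → met
9. prescription drop-off log present → met
10. prescription-monitoring upload 79 days ago vs limit 90 → met
11. board of pharmacy inspection 107 days ago vs limit 120 → met
12. compounding area certification 42 days ago vs limit 60 → met
Not met: 0 of 12

0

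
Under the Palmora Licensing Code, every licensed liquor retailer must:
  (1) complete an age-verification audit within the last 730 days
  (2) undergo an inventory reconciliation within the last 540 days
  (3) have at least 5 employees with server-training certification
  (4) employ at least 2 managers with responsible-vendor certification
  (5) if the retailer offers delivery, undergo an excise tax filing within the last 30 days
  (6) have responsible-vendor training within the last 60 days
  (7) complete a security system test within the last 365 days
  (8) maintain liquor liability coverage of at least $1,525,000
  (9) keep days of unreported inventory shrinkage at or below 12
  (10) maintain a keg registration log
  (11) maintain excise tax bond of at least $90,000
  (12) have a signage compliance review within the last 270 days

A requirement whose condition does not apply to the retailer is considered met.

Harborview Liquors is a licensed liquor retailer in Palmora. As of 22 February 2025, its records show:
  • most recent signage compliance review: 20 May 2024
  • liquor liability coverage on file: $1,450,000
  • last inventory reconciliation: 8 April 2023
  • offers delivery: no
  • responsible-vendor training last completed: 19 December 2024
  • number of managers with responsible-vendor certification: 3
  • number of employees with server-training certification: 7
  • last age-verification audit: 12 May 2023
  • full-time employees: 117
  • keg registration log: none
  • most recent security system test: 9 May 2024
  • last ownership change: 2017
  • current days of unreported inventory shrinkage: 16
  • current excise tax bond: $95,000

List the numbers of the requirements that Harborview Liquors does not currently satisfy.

1. age-verification audit 652 days ago vs limit 730 → met
2. inventory reconciliation 686 days ago vs limit 540 → not met
3. employees with server-training certification 7 ≥ 5 → met
4. managers with responsible-vendor certification 3 ≥ 2 → met
5. condition 'offers delivery' does not hold → requirement n/a → met
6. responsible-vendor training 65 days ago vs limit 60 → not met
7. security system test 289 days ago vs limit 365 → met
8. liquor liability coverage $1,450,000 < $1,525,000 → not met
9. days of unreported inventory shrinkage 16 > 12 → not met
10. keg registration log absent → not met
11. excise tax bond $95,000 ≥ $90,000 → met
12. signage compliance review 278 days ago vs limit 270 → not met
Not met: 2, 6, 8, 9, 10, 12

2, 6, 8, 9, 10, 12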